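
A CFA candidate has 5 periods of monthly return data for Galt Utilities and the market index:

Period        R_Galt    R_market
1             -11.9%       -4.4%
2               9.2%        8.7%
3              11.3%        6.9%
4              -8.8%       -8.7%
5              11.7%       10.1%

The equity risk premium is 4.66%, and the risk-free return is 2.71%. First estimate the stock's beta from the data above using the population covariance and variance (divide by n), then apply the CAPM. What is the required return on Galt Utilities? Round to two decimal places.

Mean R_i = (-11.9 + 9.2 + 11.3 − 8.8 + 11.7) / 5 = 2.3000%
Mean R_m = (-4.4 + 8.7 + 6.9 − 8.7 + 10.1) / 5 = 2.5200%
Σ(R_i − R̄_i)(R_m − R̄_m) = 376.1200  ⇒  Cov = 376.1200 / 5 = 75.2240
Σ(R_m − R̄_m)² = 288.6080  ⇒  Var(R_m) = 288.6080 / 5 = 57.7216
β = Cov / Var(R_m) = 75.2240 / 57.7216 = 1.3032
E(R) = R_f + β × MRP = 2.71% + 1.3032 × 4.66% = 8.78%

8.78%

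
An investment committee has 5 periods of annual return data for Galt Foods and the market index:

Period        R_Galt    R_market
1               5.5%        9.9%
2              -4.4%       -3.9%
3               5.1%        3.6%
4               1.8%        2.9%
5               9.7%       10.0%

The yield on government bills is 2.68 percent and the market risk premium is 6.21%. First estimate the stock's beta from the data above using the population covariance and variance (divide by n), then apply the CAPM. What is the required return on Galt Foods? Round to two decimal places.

7.92%

Mean R_i = (5.5 − 4.4 + 5.1 + 1.8 + 9.7) / 5 = 3.5400%
Mean R_m = (9.9 − 3.9 + 3.6 + 2.9 + 10.0) / 5 = 4.5000%
Σ(R_i − R̄_i)(R_m − R̄_m) = 112.5400  ⇒  Cov = 112.5400 / 5 = 22.5080
Σ(R_m − R̄_m)² = 133.3400  ⇒  Var(R_m) = 133.3400 / 5 = 26.6680
β = Cov / Var(R_m) = 22.5080 / 26.6680 = 0.8440
E(R) = R_f + β × MRP = 2.68% + 0.8440 × 6.21% = 7.92%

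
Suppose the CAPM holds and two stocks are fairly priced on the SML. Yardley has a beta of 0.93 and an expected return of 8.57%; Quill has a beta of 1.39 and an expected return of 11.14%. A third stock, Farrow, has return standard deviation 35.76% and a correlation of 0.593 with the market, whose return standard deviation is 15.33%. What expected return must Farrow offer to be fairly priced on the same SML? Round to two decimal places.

MRP = (11.14% − 8.57%) / (1.39 − 0.93) = 5.5870%
R_f = 8.57% − 0.93 × 5.5870% = 3.3741%
β_Farrow = ρ·σ_i/σ_m = 0.593 × 35.76 / 15.33 = 1.3833
E(R_Farrow) = R_f + β × MRP = 3.3741% + 1.3833 × 5.5870% = 11.10%

11.10%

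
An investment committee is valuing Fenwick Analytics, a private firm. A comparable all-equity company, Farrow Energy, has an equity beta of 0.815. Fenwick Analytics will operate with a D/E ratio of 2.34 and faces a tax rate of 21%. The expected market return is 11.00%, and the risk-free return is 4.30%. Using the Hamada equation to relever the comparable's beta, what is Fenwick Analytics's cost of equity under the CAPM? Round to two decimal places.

β_L = β_U × [1 + (1 − t)(D/E)] = 0.815 × [1 + (1 − 0.21) × 2.34]
    = 0.815 × [1 + 0.79 × 2.34] = 0.815 × 2.8486 = 2.3216
MRP = 11.00% − 4.30% = 6.70%
E(R) = R_f + β_L × MRP = 4.30% + 2.3216 × 6.70% = 19.85%

19.85%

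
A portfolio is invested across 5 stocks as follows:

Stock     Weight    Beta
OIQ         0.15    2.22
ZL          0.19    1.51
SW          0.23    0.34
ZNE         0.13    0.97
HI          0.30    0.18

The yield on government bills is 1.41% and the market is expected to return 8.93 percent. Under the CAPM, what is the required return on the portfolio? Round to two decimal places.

8.01%

β_P = Σ w_i β_i = 0.15×2.22 + 0.19×1.51 + 0.23×0.34 + 0.13×0.97 + 0.30×0.18 = 0.8782
MRP = 8.93% − 1.41% = 7.52%
E(R_P) = R_f + β_P × MRP = 1.41% + 0.8782 × 7.52% = 8.01%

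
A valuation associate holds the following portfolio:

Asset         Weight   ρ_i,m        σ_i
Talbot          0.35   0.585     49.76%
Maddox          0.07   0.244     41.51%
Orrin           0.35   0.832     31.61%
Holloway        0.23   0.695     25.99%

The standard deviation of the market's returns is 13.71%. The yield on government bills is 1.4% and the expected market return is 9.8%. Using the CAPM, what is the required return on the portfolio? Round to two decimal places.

16.26%

β_Talbot = 0.585 × 49.76% / 13.71% = 2.1232
β_Maddox = 0.244 × 41.51% / 13.71% = 0.7388
β_Orrin = 0.832 × 31.61% / 13.71% = 1.9183
β_Holloway = 0.695 × 25.99% / 13.71% = 1.3175
β_P = Σ w_i β_i = 0.35×2.1232 + 0.07×0.7388 + 0.35×1.9183 + 0.23×1.3175 = 1.7693
MRP = 9.8% − 1.4% = 8.40%
E(R_P) = R_f + β_P × MRP = 1.4% + 1.7693 × 8.4% = 16.26%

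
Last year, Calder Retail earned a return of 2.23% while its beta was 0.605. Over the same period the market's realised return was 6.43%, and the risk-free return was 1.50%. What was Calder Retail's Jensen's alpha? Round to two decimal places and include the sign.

-2.25%

Market excess return = 6.43% − 1.50% = 4.93%
CAPM benchmark = R_f + β(R_m − R_f) = 1.50% + 0.605 × 4.93% = 4.48265%
α = actual − benchmark = 2.23% − 4.48265% = -2.25%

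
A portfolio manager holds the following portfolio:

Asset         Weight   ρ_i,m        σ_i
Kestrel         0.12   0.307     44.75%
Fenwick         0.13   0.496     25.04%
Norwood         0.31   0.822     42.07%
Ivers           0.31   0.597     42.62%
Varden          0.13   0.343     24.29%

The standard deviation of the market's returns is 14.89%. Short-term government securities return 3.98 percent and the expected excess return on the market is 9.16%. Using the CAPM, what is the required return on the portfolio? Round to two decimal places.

β_Kestrel = 0.307 × 44.75% / 14.89% = 0.9226
β_Fenwick = 0.496 × 25.04% / 14.89% = 0.8341
β_Norwood = 0.822 × 42.07% / 14.89% = 2.3225
β_Ivers = 0.597 × 42.62% / 14.89% = 1.7088
β_Varden = 0.343 × 24.29% / 14.89% = 0.5595
β_P = Σ w_i β_i = 0.12×0.9226 + 0.13×0.8341 + 0.31×2.3225 + 0.31×1.7088 + 0.13×0.5595 = 1.5416
E(R_P) = R_f + β_P × MRP = 3.98% + 1.5416 × 9.16% = 18.10%

18.10%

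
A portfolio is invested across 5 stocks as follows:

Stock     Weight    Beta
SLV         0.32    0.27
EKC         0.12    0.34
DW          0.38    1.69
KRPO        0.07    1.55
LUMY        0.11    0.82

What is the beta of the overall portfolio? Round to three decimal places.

0.968

β_P = Σ w_i β_i = 0.32×0.27 + 0.12×0.34 + 0.38×1.69 + 0.07×1.55 + 0.11×0.82 = 0.9681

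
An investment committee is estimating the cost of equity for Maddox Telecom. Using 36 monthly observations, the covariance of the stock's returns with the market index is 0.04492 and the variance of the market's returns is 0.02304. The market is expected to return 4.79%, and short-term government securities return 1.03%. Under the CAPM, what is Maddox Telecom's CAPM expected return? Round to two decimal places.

8.36%

β = Cov(R_i, R_m) / Var(R_m) = 0.04492 / 0.02304 = 1.9497
MRP = 4.79% − 1.03% = 3.76%
E(R) = R_f + β × MRP = 1.03% + 1.9497 × 3.76% = 8.36%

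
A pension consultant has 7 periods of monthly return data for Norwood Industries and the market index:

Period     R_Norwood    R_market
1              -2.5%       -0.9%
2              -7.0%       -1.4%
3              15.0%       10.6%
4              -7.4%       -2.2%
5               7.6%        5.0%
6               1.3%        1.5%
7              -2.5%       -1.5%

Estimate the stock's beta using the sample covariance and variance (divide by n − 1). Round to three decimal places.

1.698

Mean R_i = (-2.5 − 7.0 + 15.0 − 7.4 + 7.6 + 1.3 − 2.5) / 7 = 0.6429%
Mean R_m = (-0.9 − 1.4 + 10.6 − 2.2 + 5.0 + 1.5 − 1.5) / 7 = 1.5857%
Σ(R_i − R̄_i)(R_m − R̄_m) = 223.8943  ⇒  Cov = 223.8943 / 6 = 37.3157
Σ(R_m − R̄_m)² = 131.8686  ⇒  Var(R_m) = 131.8686 / 6 = 21.9781
β = Cov / Var(R_m) = 37.3157 / 21.9781 = 1.6979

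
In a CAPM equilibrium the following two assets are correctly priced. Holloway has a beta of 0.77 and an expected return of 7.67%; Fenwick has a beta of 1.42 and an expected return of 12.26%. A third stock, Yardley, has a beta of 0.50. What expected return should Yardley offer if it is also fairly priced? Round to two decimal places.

MRP (SML slope) = (12.26% − 7.67%) / (1.42 − 0.77) = 4.59% / 0.65 = 7.0615%
R_f (intercept) = 7.67% − 0.77 × 7.0615% = 2.2326%
E(R_Yardley) = R_f + β × MRP = 2.2326% + 0.50 × 7.0615% = 5.76%

5.76%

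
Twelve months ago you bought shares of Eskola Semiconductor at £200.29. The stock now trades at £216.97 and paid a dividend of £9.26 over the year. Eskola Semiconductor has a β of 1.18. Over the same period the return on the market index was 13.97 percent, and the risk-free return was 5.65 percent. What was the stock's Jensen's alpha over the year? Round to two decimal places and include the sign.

Realised HPR = (P1 + D1 − P0) / P0 = (216.97 + 9.26 − 200.29) / 200.29 = 25.94 / 200.29 = 12.9512%
MRP = 13.97% − 5.65% = 8.32%
CAPM required = R_f + β·MRP = 5.65% + 1.18 × 8.32% = 15.4676%
α = realised − required = 12.9512% − 15.4676% = -2.52%

-2.52%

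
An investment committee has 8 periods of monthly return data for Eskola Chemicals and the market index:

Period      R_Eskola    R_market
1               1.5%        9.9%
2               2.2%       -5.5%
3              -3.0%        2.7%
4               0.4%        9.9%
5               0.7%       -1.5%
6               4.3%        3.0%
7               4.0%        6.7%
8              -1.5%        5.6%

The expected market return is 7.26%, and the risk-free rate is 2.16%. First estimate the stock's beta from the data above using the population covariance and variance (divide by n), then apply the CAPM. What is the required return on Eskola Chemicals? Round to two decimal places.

2.05%

Mean R_i = (1.5 + 2.2 − 3.0 + 0.4 + 0.7 + 4.3 + 4.0 − 1.5) / 8 = 1.0750%
Mean R_m = (9.9 − 5.5 + 2.7 + 9.9 − 1.5 + 3.0 + 6.7 + 5.6) / 8 = 3.8500%
Σ(R_i − R̄_i)(R_m − R̄_m) = -4.2500  ⇒  Cov = -4.2500 / 8 = -0.5313
Σ(R_m − R̄_m)² = 202.4800  ⇒  Var(R_m) = 202.4800 / 8 = 25.3100
β = Cov / Var(R_m) = -0.5313 / 25.3100 = -0.0210
MRP = 7.26% − 2.16% = 5.10%
E(R) = R_f + β × MRP = 2.16% + -0.0210 × 5.10% = 2.05%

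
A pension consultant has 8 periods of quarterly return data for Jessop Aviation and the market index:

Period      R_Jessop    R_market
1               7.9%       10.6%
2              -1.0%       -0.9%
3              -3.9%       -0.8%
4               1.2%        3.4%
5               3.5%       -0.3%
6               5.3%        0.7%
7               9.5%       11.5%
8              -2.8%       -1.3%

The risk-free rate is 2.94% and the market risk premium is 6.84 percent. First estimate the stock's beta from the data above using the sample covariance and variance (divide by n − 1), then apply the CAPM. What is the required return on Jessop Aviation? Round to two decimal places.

Mean R_i = (7.9 − 1.0 − 3.9 + 1.2 + 3.5 + 5.3 + 9.5 − 2.8) / 8 = 2.4625%
Mean R_m = (10.6 − 0.9 − 0.8 + 3.4 − 0.3 + 0.7 + 11.5 − 1.3) / 8 = 2.8625%
Σ(R_i − R̄_i)(R_m − R̄_m) = 150.9988  ⇒  Cov = 150.9988 / 7 = 21.5713
Σ(R_m − R̄_m)² = 194.3388  ⇒  Var(R_m) = 194.3388 / 7 = 27.7627
β = Cov / Var(R_m) = 21.5713 / 27.7627 = 0.7770
E(R) = R_f + β × MRP = 2.94% + 0.7770 × 6.84% = 8.25%

8.25%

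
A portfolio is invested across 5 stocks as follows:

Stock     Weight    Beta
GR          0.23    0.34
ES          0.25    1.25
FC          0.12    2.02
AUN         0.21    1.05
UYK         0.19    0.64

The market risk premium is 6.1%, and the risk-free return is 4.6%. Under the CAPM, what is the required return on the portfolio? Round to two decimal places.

β_P = Σ w_i β_i = 0.23×0.34 + 0.25×1.25 + 0.12×2.02 + 0.21×1.05 + 0.19×0.64 = 0.9752
E(R_P) = R_f + β_P × MRP = 4.6% + 0.9752 × 6.1% = 10.55%

10.55%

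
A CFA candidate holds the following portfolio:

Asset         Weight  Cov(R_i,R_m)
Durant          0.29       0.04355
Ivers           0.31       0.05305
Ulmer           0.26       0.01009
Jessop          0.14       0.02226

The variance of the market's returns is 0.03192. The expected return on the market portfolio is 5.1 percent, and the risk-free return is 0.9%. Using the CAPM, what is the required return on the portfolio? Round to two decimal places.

β_Durant = 0.04355 / 0.03192 = 1.3643
β_Ivers = 0.05305 / 0.03192 = 1.6620
β_Ulmer = 0.01009 / 0.03192 = 0.3161
β_Jessop = 0.02226 / 0.03192 = 0.6974
β_P = Σ w_i β_i = 0.29×1.3643 + 0.31×1.6620 + 0.26×0.3161 + 0.14×0.6974 = 1.0907
MRP = 5.1% − 0.9% = 4.20%
E(R_P) = R_f + β_P × MRP = 0.9% + 1.0907 × 4.2% = 5.48%

5.48%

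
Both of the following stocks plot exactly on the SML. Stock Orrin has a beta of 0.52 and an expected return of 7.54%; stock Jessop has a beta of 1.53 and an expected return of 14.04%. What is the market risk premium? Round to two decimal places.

Both satisfy E(R) = R_f + β·MRP, so the slope of the SML is
MRP = (14.04% − 7.54%) / (1.53 − 0.52) = 6.50% / 1.01 = 6.4356%

6.44%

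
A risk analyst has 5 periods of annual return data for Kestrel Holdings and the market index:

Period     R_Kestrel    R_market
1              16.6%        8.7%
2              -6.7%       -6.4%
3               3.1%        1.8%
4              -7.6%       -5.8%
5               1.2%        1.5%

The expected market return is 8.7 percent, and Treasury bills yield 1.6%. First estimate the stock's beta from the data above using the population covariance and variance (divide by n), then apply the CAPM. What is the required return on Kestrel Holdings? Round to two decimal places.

Mean R_i = (16.6 − 6.7 + 3.1 − 7.6 + 1.2) / 5 = 1.3200%
Mean R_m = (8.7 − 6.4 + 1.8 − 5.8 + 1.5) / 5 = -0.0400%
Σ(R_i − R̄_i)(R_m − R̄_m) = 239.0240  ⇒  Cov = 239.0240 / 5 = 47.8048
Σ(R_m − R̄_m)² = 155.7720  ⇒  Var(R_m) = 155.7720 / 5 = 31.1544
β = Cov / Var(R_m) = 47.8048 / 31.1544 = 1.5344
MRP = 8.7% − 1.6% = 7.10%
E(R) = R_f + β × MRP = 1.6% + 1.5344 × 7.1% = 12.49%

12.49%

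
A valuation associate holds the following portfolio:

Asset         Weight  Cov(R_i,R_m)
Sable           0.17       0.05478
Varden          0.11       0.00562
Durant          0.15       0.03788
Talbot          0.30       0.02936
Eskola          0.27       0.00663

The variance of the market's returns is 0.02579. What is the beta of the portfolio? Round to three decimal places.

1.016

β_Sable = 0.05478 / 0.02579 = 2.1241
β_Varden = 0.00562 / 0.02579 = 0.2179
β_Durant = 0.03788 / 0.02579 = 1.4688
β_Talbot = 0.02936 / 0.02579 = 1.1384
β_Eskola = 0.00663 / 0.02579 = 0.2571
β_P = Σ w_i β_i = 0.17×2.1241 + 0.11×0.2179 + 0.15×1.4688 + 0.30×1.1384 + 0.27×0.2571 = 1.0163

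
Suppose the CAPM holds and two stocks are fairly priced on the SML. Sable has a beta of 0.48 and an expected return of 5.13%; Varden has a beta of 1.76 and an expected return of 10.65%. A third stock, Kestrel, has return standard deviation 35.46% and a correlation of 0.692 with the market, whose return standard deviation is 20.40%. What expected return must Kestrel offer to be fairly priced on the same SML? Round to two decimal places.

MRP = (10.65% − 5.13%) / (1.76 − 0.48) = 4.3125%
R_f = 5.13% − 0.48 × 4.3125% = 3.0600%
β_Kestrel = ρ·σ_i/σ_m = 0.692 × 35.46 / 20.40 = 1.2029
E(R_Kestrel) = R_f + β × MRP = 3.0600% + 1.2029 × 4.3125% = 8.25%

8.25%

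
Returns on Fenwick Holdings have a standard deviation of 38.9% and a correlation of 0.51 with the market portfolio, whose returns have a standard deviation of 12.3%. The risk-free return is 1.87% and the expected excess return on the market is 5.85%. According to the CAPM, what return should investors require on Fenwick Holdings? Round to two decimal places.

β = ρ × σ_i / σ_m = 0.51 × 38.9% / 12.3% = 1.6129
E(R) = 1.87% + 1.6129 × 5.85% = 11.31%

11.31%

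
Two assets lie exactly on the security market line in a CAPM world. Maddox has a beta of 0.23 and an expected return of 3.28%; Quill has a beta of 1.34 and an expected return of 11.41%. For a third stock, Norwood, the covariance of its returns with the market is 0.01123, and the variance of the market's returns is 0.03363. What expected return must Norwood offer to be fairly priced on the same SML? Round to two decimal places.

MRP = (11.41% − 3.28%) / (1.34 − 0.23) = 7.3243%
R_f = 3.28% − 0.23 × 7.3243% = 1.5954%
β_Norwood = Cov / Var(R_m) = 0.01123 / 0.03363 = 0.3339
E(R_Norwood) = R_f + β × MRP = 1.5954% + 0.3339 × 7.3243% = 4.04%

4.04%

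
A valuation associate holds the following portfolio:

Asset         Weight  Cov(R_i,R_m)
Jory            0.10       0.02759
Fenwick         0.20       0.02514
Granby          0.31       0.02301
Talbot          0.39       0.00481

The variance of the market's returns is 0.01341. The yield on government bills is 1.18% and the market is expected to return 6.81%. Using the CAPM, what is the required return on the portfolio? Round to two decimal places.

β_Jory = 0.02759 / 0.01341 = 2.0574
β_Fenwick = 0.02514 / 0.01341 = 1.8747
β_Granby = 0.02301 / 0.01341 = 1.7159
β_Talbot = 0.00481 / 0.01341 = 0.3587
β_P = Σ w_i β_i = 0.10×2.0574 + 0.20×1.8747 + 0.31×1.7159 + 0.39×0.3587 = 1.2525
MRP = 6.81% − 1.18% = 5.63%
E(R_P) = R_f + β_P × MRP = 1.18% + 1.2525 × 5.63% = 8.23%

8.23%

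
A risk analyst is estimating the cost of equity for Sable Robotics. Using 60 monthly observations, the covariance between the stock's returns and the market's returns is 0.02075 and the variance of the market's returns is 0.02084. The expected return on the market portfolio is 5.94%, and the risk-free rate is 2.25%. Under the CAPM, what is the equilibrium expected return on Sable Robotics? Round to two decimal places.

β = Cov(R_i, R_m) / Var(R_m) = 0.02075 / 0.02084 = 0.9957
MRP = 5.94% − 2.25% = 3.69%
E(R) = R_f + β × MRP = 2.25% + 0.9957 × 3.69% = 5.92%

5.92%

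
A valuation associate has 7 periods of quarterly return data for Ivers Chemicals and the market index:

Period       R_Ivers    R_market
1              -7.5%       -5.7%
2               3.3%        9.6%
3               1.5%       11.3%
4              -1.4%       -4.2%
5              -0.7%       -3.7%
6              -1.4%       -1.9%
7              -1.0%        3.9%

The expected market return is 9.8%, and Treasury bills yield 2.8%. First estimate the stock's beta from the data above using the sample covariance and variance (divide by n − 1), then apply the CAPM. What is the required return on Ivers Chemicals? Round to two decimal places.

5.41%

Mean R_i = (-7.5 + 3.3 + 1.5 − 1.4 − 0.7 − 1.4 − 1.0) / 7 = -1.0286%
Mean R_m = (-5.7 + 9.6 + 11.3 − 4.2 − 3.7 − 1.9 + 3.9) / 7 = 1.3286%
Σ(R_i − R̄_i)(R_m − R̄_m) = 108.1757  ⇒  Cov = 108.1757 / 6 = 18.0293
Σ(R_m − R̄_m)² = 290.1343  ⇒  Var(R_m) = 290.1343 / 6 = 48.3557
β = Cov / Var(R_m) = 18.0293 / 48.3557 = 0.3728
MRP = 9.8% − 2.8% = 7.00%
E(R) = R_f + β × MRP = 2.8% + 0.3728 × 7.0% = 5.41%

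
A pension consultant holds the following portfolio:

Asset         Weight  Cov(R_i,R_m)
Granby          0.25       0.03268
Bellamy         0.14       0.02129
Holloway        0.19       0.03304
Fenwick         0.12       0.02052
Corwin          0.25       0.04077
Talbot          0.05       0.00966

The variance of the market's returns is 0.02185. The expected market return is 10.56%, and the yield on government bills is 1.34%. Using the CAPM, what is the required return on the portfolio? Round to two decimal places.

β_Granby = 0.03268 / 0.02185 = 1.4957
β_Bellamy = 0.02129 / 0.02185 = 0.9744
β_Holloway = 0.03304 / 0.02185 = 1.5121
β_Fenwick = 0.02052 / 0.02185 = 0.9391
β_Corwin = 0.04077 / 0.02185 = 1.8659
β_Talbot = 0.00966 / 0.02185 = 0.4421
β_P = Σ w_i β_i = 0.25×1.4957 + 0.14×0.9744 + 0.19×1.5121 + 0.12×0.9391 + 0.25×1.8659 + 0.05×0.4421 = 1.3989
MRP = 10.56% − 1.34% = 9.22%
E(R_P) = R_f + β_P × MRP = 1.34% + 1.3989 × 9.22% = 14.24%

14.24%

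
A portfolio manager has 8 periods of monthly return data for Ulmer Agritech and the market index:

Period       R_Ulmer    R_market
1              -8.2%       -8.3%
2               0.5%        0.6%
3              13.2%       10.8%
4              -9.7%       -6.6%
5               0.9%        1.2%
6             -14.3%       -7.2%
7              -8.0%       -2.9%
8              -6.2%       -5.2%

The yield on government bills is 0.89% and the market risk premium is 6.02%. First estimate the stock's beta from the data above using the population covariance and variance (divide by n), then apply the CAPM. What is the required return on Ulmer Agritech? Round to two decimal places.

8.74%

Mean R_i = (-8.2 + 0.5 + 13.2 − 9.7 + 0.9 − 14.3 − 8.0 − 6.2) / 8 = -3.9750%
Mean R_m = (-8.3 + 0.6 + 10.8 − 6.6 + 1.2 − 7.2 − 2.9 − 5.2) / 8 = -2.2000%
Σ(R_i − R̄_i)(R_m − R̄_m) = 364.4600  ⇒  Cov = 364.4600 / 8 = 45.5575
Σ(R_m − R̄_m)² = 279.4600  ⇒  Var(R_m) = 279.4600 / 8 = 34.9325
β = Cov / Var(R_m) = 45.5575 / 34.9325 = 1.3042
E(R) = R_f + β × MRP = 0.89% + 1.3042 × 6.02% = 8.74%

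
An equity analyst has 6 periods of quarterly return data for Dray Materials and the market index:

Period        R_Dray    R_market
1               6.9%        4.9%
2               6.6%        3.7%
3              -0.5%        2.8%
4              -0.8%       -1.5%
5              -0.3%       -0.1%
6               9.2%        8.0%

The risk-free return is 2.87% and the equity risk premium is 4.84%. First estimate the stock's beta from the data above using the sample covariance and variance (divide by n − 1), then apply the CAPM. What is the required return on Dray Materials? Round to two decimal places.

8.54%

Mean R_i = (6.9 + 6.6 − 0.5 − 0.8 − 0.3 + 9.2) / 6 = 3.5167%
Mean R_m = (4.9 + 3.7 + 2.8 − 1.5 − 0.1 + 8.0) / 6 = 2.9667%
Σ(R_i − R̄_i)(R_m − R̄_m) = 69.0633  ⇒  Cov = 69.0633 / 5 = 13.8127
Σ(R_m − R̄_m)² = 58.9933  ⇒  Var(R_m) = 58.9933 / 5 = 11.7987
β = Cov / Var(R_m) = 13.8127 / 11.7987 = 1.1707
E(R) = R_f + β × MRP = 2.87% + 1.1707 × 4.84% = 8.54%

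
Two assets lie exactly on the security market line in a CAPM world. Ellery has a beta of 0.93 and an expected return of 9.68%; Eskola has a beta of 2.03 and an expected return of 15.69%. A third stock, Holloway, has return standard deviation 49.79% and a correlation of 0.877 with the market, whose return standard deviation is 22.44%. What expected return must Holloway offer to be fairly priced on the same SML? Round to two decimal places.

MRP = (15.69% − 9.68%) / (2.03 − 0.93) = 5.4636%
R_f = 9.68% − 0.93 × 5.4636% = 4.5989%
β_Holloway = ρ·σ_i/σ_m = 0.877 × 49.79 / 22.44 = 1.9459
E(R_Holloway) = R_f + β × MRP = 4.5989% + 1.9459 × 5.4636% = 15.23%

15.23%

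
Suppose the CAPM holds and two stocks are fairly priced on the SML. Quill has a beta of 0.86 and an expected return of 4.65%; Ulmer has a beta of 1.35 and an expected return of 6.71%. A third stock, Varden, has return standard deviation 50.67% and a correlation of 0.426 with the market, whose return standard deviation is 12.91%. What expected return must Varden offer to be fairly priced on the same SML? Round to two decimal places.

8.06%

MRP = (6.71% − 4.65%) / (1.35 − 0.86) = 4.2041%
R_f = 4.65% − 0.86 × 4.2041% = 1.0345%
β_Varden = ρ·σ_i/σ_m = 0.426 × 50.67 / 12.91 = 1.6720
E(R_Varden) = R_f + β × MRP = 1.0345% + 1.6720 × 4.2041% = 8.06%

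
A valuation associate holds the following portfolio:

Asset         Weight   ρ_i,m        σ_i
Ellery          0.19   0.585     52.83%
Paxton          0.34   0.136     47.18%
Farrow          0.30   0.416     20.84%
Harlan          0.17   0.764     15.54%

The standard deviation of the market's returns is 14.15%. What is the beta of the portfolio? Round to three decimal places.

0.896

β_Ellery = 0.585 × 52.83% / 14.15% = 2.1841
β_Paxton = 0.136 × 47.18% / 14.15% = 0.4535
β_Farrow = 0.416 × 20.84% / 14.15% = 0.6127
β_Harlan = 0.764 × 15.54% / 14.15% = 0.8391
β_P = Σ w_i β_i = 0.19×2.1841 + 0.34×0.4535 + 0.30×0.6127 + 0.17×0.8391 = 0.8956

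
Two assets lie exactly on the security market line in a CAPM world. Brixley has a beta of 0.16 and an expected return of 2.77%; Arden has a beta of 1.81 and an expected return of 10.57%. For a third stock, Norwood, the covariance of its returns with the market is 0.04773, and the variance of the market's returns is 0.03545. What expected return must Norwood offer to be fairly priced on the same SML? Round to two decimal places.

MRP = (10.57% − 2.77%) / (1.81 − 0.16) = 4.7273%
R_f = 2.77% − 0.16 × 4.7273% = 2.0136%
β_Norwood = Cov / Var(R_m) = 0.04773 / 0.03545 = 1.3464
E(R_Norwood) = R_f + β × MRP = 2.0136% + 1.3464 × 4.7273% = 8.38%

8.38%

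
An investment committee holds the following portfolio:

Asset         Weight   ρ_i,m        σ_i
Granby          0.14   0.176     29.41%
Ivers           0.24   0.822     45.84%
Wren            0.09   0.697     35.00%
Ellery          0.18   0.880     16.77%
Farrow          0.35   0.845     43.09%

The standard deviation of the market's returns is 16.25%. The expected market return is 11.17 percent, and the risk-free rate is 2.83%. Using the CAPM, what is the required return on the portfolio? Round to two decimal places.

16.87%

β_Granby = 0.176 × 29.41% / 16.25% = 0.3185
β_Ivers = 0.822 × 45.84% / 16.25% = 2.3188
β_Wren = 0.697 × 35.00% / 16.25% = 1.5012
β_Ellery = 0.880 × 16.77% / 16.25% = 0.9082
β_Farrow = 0.845 × 43.09% / 16.25% = 2.2407
β_P = Σ w_i β_i = 0.14×0.3185 + 0.24×2.3188 + 0.09×1.5012 + 0.18×0.9082 + 0.35×2.2407 = 1.6839
MRP = 11.17% − 2.83% = 8.34%
E(R_P) = R_f + β_P × MRP = 2.83% + 1.6839 × 8.34% = 16.87%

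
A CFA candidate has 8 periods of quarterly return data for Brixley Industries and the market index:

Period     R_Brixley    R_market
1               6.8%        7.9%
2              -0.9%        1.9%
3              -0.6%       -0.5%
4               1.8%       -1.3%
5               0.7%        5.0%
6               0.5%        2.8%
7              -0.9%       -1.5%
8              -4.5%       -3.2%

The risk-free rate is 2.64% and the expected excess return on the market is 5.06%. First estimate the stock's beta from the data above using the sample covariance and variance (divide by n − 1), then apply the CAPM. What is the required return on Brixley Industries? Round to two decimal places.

Mean R_i = (6.8 − 0.9 − 0.6 + 1.8 + 0.7 + 0.5 − 0.9 − 4.5) / 8 = 0.3625%
Mean R_m = (7.9 + 1.9 − 0.5 − 1.3 + 5.0 + 2.8 − 1.5 − 3.2) / 8 = 1.3875%
Σ(R_i − R̄_i)(R_m − R̄_m) = 66.5963  ⇒  Cov = 66.5963 / 7 = 9.5138
Σ(R_m − R̄_m)² = 97.8888  ⇒  Var(R_m) = 97.8888 / 7 = 13.9841
β = Cov / Var(R_m) = 9.5138 / 13.9841 = 0.6803
E(R) = R_f + β × MRP = 2.64% + 0.6803 × 5.06% = 6.08%

6.08%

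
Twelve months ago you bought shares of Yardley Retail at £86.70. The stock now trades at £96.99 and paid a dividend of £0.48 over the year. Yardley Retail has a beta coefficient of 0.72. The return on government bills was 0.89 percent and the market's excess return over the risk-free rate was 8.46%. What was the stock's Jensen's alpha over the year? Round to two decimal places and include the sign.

+5.44%

Realised HPR = (P1 + D1 − P0) / P0 = (96.99 + 0.48 − 86.70) / 86.70 = 10.77 / 86.70 = 12.4221%
CAPM required = R_f + β·MRP = 0.89% + 0.72 × 8.46% = 6.9812%
α = realised − required = 12.4221% − 6.9812% = +5.44%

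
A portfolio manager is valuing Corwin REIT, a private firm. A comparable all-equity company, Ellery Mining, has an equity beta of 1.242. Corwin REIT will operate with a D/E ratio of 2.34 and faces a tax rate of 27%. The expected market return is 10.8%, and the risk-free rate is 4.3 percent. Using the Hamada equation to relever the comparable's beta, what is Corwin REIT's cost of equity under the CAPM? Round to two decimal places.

β_L = β_U × [1 + (1 − t)(D/E)] = 1.242 × [1 + (1 − 0.27) × 2.34]
    = 1.242 × [1 + 0.73 × 2.34] = 1.242 × 2.7082 = 3.3636
MRP = 10.8% − 4.3% = 6.50%
E(R) = R_f + β_L × MRP = 4.3% + 3.3636 × 6.5% = 26.16%

26.16%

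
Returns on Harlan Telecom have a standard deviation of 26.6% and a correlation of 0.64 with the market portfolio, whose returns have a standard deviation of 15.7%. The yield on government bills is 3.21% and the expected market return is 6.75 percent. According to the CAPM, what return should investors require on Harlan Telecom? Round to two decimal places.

7.05%

β = ρ × σ_i / σ_m = 0.64 × 26.6% / 15.7% = 1.0843
MRP = 6.75% − 3.21% = 3.54%
E(R) = 3.21% + 1.0843 × 3.54% = 7.05%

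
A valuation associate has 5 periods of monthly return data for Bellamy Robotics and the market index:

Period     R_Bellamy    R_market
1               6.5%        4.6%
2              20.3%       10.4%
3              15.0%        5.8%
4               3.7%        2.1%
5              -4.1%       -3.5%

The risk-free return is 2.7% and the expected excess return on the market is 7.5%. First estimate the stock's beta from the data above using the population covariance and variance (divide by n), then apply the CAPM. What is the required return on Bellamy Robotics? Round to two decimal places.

16.32%

Mean R_i = (6.5 + 20.3 + 15.0 + 3.7 − 4.1) / 5 = 8.2800%
Mean R_m = (4.6 + 10.4 + 5.8 + 2.1 − 3.5) / 5 = 3.8800%
Σ(R_i − R̄_i)(R_m − R̄_m) = 189.5080  ⇒  Cov = 189.5080 / 5 = 37.9016
Σ(R_m − R̄_m)² = 104.3480  ⇒  Var(R_m) = 104.3480 / 5 = 20.8696
β = Cov / Var(R_m) = 37.9016 / 20.8696 = 1.8161
E(R) = R_f + β × MRP = 2.7% + 1.8161 × 7.5% = 16.32%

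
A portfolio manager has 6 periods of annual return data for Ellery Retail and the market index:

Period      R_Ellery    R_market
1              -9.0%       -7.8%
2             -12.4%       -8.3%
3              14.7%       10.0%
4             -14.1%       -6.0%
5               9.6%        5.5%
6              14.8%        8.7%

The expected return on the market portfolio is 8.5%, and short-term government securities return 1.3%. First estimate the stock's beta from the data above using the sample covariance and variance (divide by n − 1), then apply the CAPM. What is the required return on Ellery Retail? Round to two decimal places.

Mean R_i = (-9.0 − 12.4 + 14.7 − 14.1 + 9.6 + 14.8) / 6 = 0.6000%
Mean R_m = (-7.8 − 8.3 + 10.0 − 6.0 + 5.5 + 8.7) / 6 = 0.3500%
Σ(R_i − R̄_i)(R_m − R̄_m) = 585.0200  ⇒  Cov = 585.0200 / 5 = 117.0040
Σ(R_m − R̄_m)² = 370.9350  ⇒  Var(R_m) = 370.9350 / 5 = 74.1870
β = Cov / Var(R_m) = 117.0040 / 74.1870 = 1.5771
MRP = 8.5% − 1.3% = 7.20%
E(R) = R_f + β × MRP = 1.3% + 1.5771 × 7.2% = 12.66%

12.66%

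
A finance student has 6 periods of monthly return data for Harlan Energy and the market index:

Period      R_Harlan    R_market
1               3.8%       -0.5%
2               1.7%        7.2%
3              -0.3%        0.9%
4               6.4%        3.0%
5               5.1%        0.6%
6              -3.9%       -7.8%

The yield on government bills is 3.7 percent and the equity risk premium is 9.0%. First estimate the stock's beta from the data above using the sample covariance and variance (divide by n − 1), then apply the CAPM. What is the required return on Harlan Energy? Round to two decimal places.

7.82%

Mean R_i = (3.8 + 1.7 − 0.3 + 6.4 + 5.1 − 3.9) / 6 = 2.1333%
Mean R_m = (-0.5 + 7.2 + 0.9 + 3.0 + 0.6 − 7.8) / 6 = 0.5667%
Σ(R_i − R̄_i)(R_m − R̄_m) = 55.4967  ⇒  Cov = 55.4967 / 5 = 11.0993
Σ(R_m − R̄_m)² = 121.1733  ⇒  Var(R_m) = 121.1733 / 5 = 24.2347
β = Cov / Var(R_m) = 11.0993 / 24.2347 = 0.4580
E(R) = R_f + β × MRP = 3.7% + 0.4580 × 9.0% = 7.82%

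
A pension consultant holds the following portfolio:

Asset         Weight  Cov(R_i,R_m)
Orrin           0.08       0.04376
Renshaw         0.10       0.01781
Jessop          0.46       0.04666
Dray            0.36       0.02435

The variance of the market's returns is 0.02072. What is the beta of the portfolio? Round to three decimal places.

β_Orrin = 0.04376 / 0.02072 = 2.1120
β_Renshaw = 0.01781 / 0.02072 = 0.8596
β_Jessop = 0.04666 / 0.02072 = 2.2519
β_Dray = 0.02435 / 0.02072 = 1.1752
β_P = Σ w_i β_i = 0.08×2.1120 + 0.10×0.8596 + 0.46×2.2519 + 0.36×1.1752 = 1.7139

1.714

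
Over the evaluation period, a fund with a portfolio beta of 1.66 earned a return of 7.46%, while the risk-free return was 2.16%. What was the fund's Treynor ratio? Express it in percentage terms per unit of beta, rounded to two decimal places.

3.19%

Treynor = (R_P − R_f) / β_P = (7.46% − 2.16%) / 1.6600 = 5.30% / 1.6600 = 3.19%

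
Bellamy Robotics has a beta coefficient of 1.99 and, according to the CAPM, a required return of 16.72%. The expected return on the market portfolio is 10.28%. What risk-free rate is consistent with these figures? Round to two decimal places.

E(R) = R_f + β(E(R_m) − R_f) = R_f(1 − β) + β·E(R_m)
16.72% = R_f × (1 − 1.99) + 1.99 × 10.28%
16.72% = R_f × -0.99 + 20.4572%
R_f = (16.72% − 20.4572%) / -0.99 = 3.77%

3.77%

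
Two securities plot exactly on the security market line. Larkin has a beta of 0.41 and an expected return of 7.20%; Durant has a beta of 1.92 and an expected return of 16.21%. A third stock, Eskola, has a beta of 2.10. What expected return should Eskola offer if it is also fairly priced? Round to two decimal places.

MRP (SML slope) = (16.21% − 7.20%) / (1.92 − 0.41) = 9.01% / 1.51 = 5.9669%
R_f (intercept) = 7.20% − 0.41 × 5.9669% = 4.7536%
E(R_Eskola) = R_f + β × MRP = 4.7536% + 2.10 × 5.9669% = 17.28%

17.28%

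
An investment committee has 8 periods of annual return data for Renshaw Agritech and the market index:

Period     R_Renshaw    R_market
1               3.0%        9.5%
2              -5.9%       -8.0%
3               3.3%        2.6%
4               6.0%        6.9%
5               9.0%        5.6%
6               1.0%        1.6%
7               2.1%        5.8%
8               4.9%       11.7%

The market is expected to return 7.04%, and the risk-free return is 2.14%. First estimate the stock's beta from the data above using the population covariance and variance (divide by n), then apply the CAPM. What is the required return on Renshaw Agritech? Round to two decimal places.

4.90%

Mean R_i = (3.0 − 5.9 + 3.3 + 6.0 + 9.0 + 1.0 + 2.1 + 4.9) / 8 = 2.9250%
Mean R_m = (9.5 − 8.0 + 2.6 + 6.9 + 5.6 + 1.6 + 5.8 + 11.7) / 8 = 4.4625%
Σ(R_i − R̄_i)(R_m − R̄_m) = 142.7675  ⇒  Cov = 142.7675 / 8 = 17.8459
Σ(R_m − R̄_m)² = 253.7588  ⇒  Var(R_m) = 253.7588 / 8 = 31.7199
β = Cov / Var(R_m) = 17.8459 / 31.7199 = 0.5626
MRP = 7.04% − 2.14% = 4.90%
E(R) = R_f + β × MRP = 2.14% + 0.5626 × 4.90% = 4.90%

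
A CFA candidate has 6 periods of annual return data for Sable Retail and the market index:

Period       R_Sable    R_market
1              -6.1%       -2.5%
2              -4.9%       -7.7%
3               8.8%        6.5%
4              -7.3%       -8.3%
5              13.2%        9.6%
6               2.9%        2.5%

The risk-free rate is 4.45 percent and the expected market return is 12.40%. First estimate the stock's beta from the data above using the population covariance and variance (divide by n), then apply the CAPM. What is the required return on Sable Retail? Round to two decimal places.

Mean R_i = (-6.1 − 4.9 + 8.8 − 7.3 + 13.2 + 2.9) / 6 = 1.1000%
Mean R_m = (-2.5 − 7.7 + 6.5 − 8.3 + 9.6 + 2.5) / 6 = 0.0167%
Σ(R_i − R̄_i)(R_m − R̄_m) = 304.6300  ⇒  Cov = 304.6300 / 6 = 50.7717
Σ(R_m − R̄_m)² = 275.0883  ⇒  Var(R_m) = 275.0883 / 6 = 45.8481
β = Cov / Var(R_m) = 50.7717 / 45.8481 = 1.1074
MRP = 12.40% − 4.45% = 7.95%
E(R) = R_f + β × MRP = 4.45% + 1.1074 × 7.95% = 13.25%

13.25%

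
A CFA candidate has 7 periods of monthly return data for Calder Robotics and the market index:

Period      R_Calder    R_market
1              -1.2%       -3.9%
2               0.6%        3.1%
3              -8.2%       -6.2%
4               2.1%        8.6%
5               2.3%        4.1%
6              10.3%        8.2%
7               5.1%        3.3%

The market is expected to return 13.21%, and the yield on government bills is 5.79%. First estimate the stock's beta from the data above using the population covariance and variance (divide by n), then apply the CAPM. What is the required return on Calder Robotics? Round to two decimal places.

12.01%

Mean R_i = (-1.2 + 0.6 − 8.2 + 2.1 + 2.3 + 10.3 + 5.1) / 7 = 1.5714%
Mean R_m = (-3.9 + 3.1 − 6.2 + 8.6 + 4.1 + 8.2 + 3.3) / 7 = 2.4571%
Σ(R_i − R̄_i)(R_m − R̄_m) = 159.1314  ⇒  Cov = 159.1314 / 7 = 22.7331
Σ(R_m − R̄_m)² = 189.8971  ⇒  Var(R_m) = 189.8971 / 7 = 27.1282
β = Cov / Var(R_m) = 22.7331 / 27.1282 = 0.8380
MRP = 13.21% − 5.79% = 7.42%
E(R) = R_f + β × MRP = 5.79% + 0.8380 × 7.42% = 12.01%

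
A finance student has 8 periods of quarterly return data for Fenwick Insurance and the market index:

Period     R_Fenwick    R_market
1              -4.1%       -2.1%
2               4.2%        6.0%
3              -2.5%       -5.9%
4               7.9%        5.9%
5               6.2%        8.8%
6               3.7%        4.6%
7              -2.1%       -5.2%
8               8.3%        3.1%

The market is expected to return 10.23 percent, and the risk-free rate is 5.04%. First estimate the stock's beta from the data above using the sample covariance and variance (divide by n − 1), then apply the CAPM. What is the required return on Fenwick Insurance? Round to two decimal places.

Mean R_i = (-4.1 + 4.2 − 2.5 + 7.9 + 6.2 + 3.7 − 2.1 + 8.3) / 8 = 2.7000%
Mean R_m = (-2.1 + 6.0 − 5.9 + 5.9 + 8.8 + 4.6 − 5.2 + 3.1) / 8 = 1.9000%
Σ(R_i − R̄_i)(R_m − R̄_m) = 162.3600  ⇒  Cov = 162.3600 / 7 = 23.1943
Σ(R_m − R̄_m)² = 216.4000  ⇒  Var(R_m) = 216.4000 / 7 = 30.9143
β = Cov / Var(R_m) = 23.1943 / 30.9143 = 0.7503
MRP = 10.23% − 5.04% = 5.19%
E(R) = R_f + β × MRP = 5.04% + 0.7503 × 5.19% = 8.93%

8.93%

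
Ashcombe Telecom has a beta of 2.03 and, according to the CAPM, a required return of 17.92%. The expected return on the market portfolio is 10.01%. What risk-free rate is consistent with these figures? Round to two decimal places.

E(R) = R_f + β(E(R_m) − R_f) = R_f(1 − β) + β·E(R_m)
17.92% = R_f × (1 − 2.03) + 2.03 × 10.01%
17.92% = R_f × -1.03 + 20.3203%
R_f = (17.92% − 20.3203%) / -1.03 = 2.33%

2.33%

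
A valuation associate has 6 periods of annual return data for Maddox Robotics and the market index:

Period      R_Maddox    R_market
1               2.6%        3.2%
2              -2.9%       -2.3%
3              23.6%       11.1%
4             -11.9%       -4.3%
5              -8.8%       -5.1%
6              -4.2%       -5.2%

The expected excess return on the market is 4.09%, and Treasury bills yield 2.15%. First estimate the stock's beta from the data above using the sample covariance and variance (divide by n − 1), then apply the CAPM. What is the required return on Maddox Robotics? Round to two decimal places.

Mean R_i = (2.6 − 2.9 + 23.6 − 11.9 − 8.8 − 4.2) / 6 = -0.2667%
Mean R_m = (3.2 − 2.3 + 11.1 − 4.3 − 5.1 − 5.2) / 6 = -0.4333%
Σ(R_i − R̄_i)(R_m − R̄_m) = 394.1467  ⇒  Cov = 394.1467 / 5 = 78.8293
Σ(R_m − R̄_m)² = 209.1533  ⇒  Var(R_m) = 209.1533 / 5 = 41.8307
β = Cov / Var(R_m) = 78.8293 / 41.8307 = 1.8845
E(R) = R_f + β × MRP = 2.15% + 1.8845 × 4.09% = 9.86%

9.86%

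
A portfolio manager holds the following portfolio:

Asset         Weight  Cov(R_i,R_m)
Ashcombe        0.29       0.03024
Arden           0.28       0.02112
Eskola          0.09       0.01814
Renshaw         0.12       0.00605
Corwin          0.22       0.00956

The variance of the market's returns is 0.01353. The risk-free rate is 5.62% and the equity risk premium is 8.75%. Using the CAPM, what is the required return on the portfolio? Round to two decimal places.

β_Ashcombe = 0.03024 / 0.01353 = 2.2350
β_Arden = 0.02112 / 0.01353 = 1.5610
β_Eskola = 0.01814 / 0.01353 = 1.3407
β_Renshaw = 0.00605 / 0.01353 = 0.4472
β_Corwin = 0.00956 / 0.01353 = 0.7066
β_P = Σ w_i β_i = 0.29×2.2350 + 0.28×1.5610 + 0.09×1.3407 + 0.12×0.4472 + 0.22×0.7066 = 1.4150
E(R_P) = R_f + β_P × MRP = 5.62% + 1.4150 × 8.75% = 18.00%

18.00%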